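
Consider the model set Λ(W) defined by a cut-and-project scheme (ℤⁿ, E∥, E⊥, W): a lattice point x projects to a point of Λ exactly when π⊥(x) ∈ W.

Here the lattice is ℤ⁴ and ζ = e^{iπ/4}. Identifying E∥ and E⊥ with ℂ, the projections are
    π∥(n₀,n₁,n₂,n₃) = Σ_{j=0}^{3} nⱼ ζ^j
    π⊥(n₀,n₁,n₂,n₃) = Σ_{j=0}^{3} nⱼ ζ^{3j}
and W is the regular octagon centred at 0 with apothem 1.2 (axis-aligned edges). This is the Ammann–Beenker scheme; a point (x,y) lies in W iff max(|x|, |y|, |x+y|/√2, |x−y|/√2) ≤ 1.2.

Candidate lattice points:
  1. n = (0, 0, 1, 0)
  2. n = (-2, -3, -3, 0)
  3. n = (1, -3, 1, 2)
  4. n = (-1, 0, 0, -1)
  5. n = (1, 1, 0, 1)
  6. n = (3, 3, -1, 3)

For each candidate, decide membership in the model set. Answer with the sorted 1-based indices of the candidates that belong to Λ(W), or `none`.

With ζ = e^{iπ/4} the internal vectors are ζ^0,ζ^3,ζ^6,ζ^9.
candidate 1: n = (0, 0, 1, 0) → π⊥ ≈ (+0.0000, -1.0000); max(|x|,|y|,|x±y|/√2) = 1.0000 ≤ 1.2 ⇒ ∈ W
candidate 2: n = (-2, -3, -3, 0) → π⊥ ≈ (+0.1213, +0.8787); max(|x|,|y|,|x±y|/√2) = 0.8787 ≤ 1.2 ⇒ ∈ W
candidate 3: n = (1, -3, 1, 2) → π⊥ ≈ (+4.5355, -1.7071); max(|x|,|y|,|x±y|/√2) = 4.5355 > 1.2 ⇒ ∉ W
candidate 4: n = (-1, 0, 0, -1) → π⊥ ≈ (-1.7071, -0.7071); max(|x|,|y|,|x±y|/√2) = 1.7071 > 1.2 ⇒ ∉ W
candidate 5: n = (1, 1, 0, 1) → π⊥ ≈ (+1.0000, +1.4142); max(|x|,|y|,|x±y|/√2) = 1.7071 > 1.2 ⇒ ∉ W
candidate 6: n = (3, 3, -1, 3) → π⊥ ≈ (+3.0000, +5.2426); max(|x|,|y|,|x±y|/√2) = 5.8284 > 1.2 ⇒ ∉ W

1, 2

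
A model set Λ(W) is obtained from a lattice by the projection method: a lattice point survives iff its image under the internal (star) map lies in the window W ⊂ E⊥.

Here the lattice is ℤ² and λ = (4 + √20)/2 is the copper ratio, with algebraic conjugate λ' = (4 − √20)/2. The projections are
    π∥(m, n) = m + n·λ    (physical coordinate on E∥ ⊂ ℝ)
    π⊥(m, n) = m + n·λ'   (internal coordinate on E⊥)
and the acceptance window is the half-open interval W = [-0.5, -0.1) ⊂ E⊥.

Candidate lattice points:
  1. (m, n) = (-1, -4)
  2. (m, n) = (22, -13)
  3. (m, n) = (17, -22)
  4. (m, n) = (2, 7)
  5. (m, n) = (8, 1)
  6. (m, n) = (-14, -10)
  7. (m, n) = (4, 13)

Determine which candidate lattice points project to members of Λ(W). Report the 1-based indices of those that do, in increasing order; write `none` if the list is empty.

Numerically λ ≈ 4.2361 and λ' = −1/λ ≈ -0.2361.
#1 (-1,-4): internal coord -1 + (-4)·λ' = -0.0557; -0.0557 ∉ [-0.5, -0.1) → out
#2 (22,-13): internal coord 22 + (-13)·λ' = +25.0689; +25.0689 ∉ [-0.5, -0.1) → out
#3 (17,-22): internal coord 17 + (-22)·λ' = +22.1935; +22.1935 ∉ [-0.5, -0.1) → out
#4 (2,7): internal coord 2 + (7)·λ' = +0.3475; +0.3475 ∉ [-0.5, -0.1) → out
#5 (8,1): internal coord 8 + (1)·λ' = +7.7639; +7.7639 ∉ [-0.5, -0.1) → out
#6 (-14,-10): internal coord -14 + (-10)·λ' = -11.6393; -11.6393 ∉ [-0.5, -0.1) → out
#7 (4,13): internal coord 4 + (13)·λ' = +0.9311; +0.9311 ∉ [-0.5, -0.1) → out

none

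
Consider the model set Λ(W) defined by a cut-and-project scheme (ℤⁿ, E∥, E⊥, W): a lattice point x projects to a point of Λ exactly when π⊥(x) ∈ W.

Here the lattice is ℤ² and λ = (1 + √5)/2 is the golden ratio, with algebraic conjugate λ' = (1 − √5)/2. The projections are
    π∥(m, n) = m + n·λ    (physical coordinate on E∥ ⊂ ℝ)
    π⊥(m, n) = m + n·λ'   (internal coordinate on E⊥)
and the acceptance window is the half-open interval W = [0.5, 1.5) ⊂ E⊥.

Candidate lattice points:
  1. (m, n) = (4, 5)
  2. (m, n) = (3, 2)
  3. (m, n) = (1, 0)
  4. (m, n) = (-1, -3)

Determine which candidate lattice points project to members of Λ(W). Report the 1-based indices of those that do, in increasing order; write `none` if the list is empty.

λ' = (1−√5)/2 ≈ -0.618034.
candidate 1: (m,n)=(4,5) → π∥ = 4+5·λ ≈ 12.090170, π⊥ = 4+5·λ' ≈ 0.909830 ∈ [0.5, 1.5) ⇒ IN Λ
candidate 2: (m,n)=(3,2) → π∥ = 3+2·λ ≈ 6.236068, π⊥ = 3+2·λ' ≈ 1.763932 ∉ [0.5, 1.5) ⇒ out
candidate 3: (m,n)=(1,0) → π∥ = 1+0·λ ≈ 1.000000, π⊥ = 1+0·λ' ≈ 1.000000 ∈ [0.5, 1.5) ⇒ IN Λ
candidate 4: (m,n)=(-1,-3) → π∥ = -1-3·λ ≈ -5.854102, π⊥ = -1-3·λ' ≈ 0.854102 ∈ [0.5, 1.5) ⇒ IN Λ

1, 3, 4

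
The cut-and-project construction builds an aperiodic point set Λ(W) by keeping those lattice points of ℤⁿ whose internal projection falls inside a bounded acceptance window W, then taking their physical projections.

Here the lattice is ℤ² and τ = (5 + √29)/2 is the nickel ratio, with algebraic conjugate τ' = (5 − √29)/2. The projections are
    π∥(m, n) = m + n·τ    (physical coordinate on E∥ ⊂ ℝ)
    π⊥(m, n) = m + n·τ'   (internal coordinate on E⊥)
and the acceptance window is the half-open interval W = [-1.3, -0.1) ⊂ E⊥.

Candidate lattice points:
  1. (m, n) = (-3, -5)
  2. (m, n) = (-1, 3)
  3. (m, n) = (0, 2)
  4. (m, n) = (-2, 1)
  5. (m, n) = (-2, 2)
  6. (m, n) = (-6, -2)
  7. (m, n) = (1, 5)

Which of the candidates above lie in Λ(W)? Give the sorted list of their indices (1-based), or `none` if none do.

3

Compute τ' = (5−√29)/2 = -0.1926, so π⊥(m,n) = m -0.1926·n.
candidate 1: (m,n)=(-3,-5) → π∥ = -3-5·τ ≈ -28.9629, π⊥ = -3-5·τ' ≈ -2.0371 ∉ [-1.3, -0.1) ⇒ out
candidate 2: (m,n)=(-1,3) → π∥ = -1+3·τ ≈ 14.5777, π⊥ = -1+3·τ' ≈ -1.5777 ∉ [-1.3, -0.1) ⇒ out
candidate 3: (m,n)=(0,2) → π∥ = 0+2·τ ≈ 10.3852, π⊥ = 0+2·τ' ≈ -0.3852 ∈ [-1.3, -0.1) ⇒ IN Λ
candidate 4: (m,n)=(-2,1) → π∥ = -2+1·τ ≈ 3.1926, π⊥ = -2+1·τ' ≈ -2.1926 ∉ [-1.3, -0.1) ⇒ out
candidate 5: (m,n)=(-2,2) → π∥ = -2+2·τ ≈ 8.3852, π⊥ = -2+2·τ' ≈ -2.3852 ∉ [-1.3, -0.1) ⇒ out
candidate 6: (m,n)=(-6,-2) → π∥ = -6-2·τ ≈ -16.3852, π⊥ = -6-2·τ' ≈ -5.6148 ∉ [-1.3, -0.1) ⇒ out
candidate 7: (m,n)=(1,5) → π∥ = 1+5·τ ≈ 26.9629, π⊥ = 1+5·τ' ≈ 0.0371 ∉ [-1.3, -0.1) ⇒ out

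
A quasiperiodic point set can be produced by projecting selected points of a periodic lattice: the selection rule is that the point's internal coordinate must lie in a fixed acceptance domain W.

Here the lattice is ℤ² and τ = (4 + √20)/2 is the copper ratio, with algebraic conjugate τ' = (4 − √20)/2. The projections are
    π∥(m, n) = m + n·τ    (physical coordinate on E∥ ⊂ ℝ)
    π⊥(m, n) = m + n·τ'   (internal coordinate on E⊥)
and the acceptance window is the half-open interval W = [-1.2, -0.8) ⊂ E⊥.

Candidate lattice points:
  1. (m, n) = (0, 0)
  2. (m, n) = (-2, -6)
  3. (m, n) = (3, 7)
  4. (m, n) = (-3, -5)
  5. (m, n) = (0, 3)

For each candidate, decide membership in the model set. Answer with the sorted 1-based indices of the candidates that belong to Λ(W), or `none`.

Numerically τ ≈ 4.23607 and τ' = −1/τ ≈ -0.23607.
#1 (0,0): internal coord 0 + (0)·τ' = +0.00000; +0.00000 ∉ [-1.2, -0.8) → out
#2 (-2,-6): internal coord -2 + (-6)·τ' = -0.58359; -0.58359 ∉ [-1.2, -0.8) → out
#3 (3,7): internal coord 3 + (7)·τ' = +1.34752; +1.34752 ∉ [-1.2, -0.8) → out
#4 (-3,-5): internal coord -3 + (-5)·τ' = -1.81966; -1.81966 ∉ [-1.2, -0.8) → out
#5 (0,3): internal coord 0 + (3)·τ' = -0.70820; -0.70820 ∉ [-1.2, -0.8) → out

none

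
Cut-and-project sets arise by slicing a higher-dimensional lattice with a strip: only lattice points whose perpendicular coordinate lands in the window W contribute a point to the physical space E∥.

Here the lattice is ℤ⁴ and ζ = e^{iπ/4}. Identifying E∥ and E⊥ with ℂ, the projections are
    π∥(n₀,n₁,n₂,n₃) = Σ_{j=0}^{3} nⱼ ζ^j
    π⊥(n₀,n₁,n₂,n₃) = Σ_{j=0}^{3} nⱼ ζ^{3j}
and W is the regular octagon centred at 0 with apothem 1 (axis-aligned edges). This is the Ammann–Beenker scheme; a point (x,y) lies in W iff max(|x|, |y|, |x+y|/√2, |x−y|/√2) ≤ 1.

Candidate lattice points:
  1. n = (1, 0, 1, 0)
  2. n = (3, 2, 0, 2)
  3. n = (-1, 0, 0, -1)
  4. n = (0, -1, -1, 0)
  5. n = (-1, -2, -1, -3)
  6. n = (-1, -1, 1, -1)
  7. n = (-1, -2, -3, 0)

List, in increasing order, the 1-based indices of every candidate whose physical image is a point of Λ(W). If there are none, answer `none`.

4

π⊥(n) = n₀ + n₁ζ³ + n₂ζ⁶ + n₃ζ⁹ where ζ = e^{iπ/4}.
#1 (1, 0, 1, 0): internal (1.0000, -1.0000); octagon support 1.4142 vs apothem 1 → ∉ W
#2 (3, 2, 0, 2): internal (3.0000, 2.8284); octagon support 4.1213 vs apothem 1 → ∉ W
#3 (-1, 0, 0, -1): internal (-1.7071, -0.7071); octagon support 1.7071 vs apothem 1 → ∉ W
#4 (0, -1, -1, 0): internal (0.7071, 0.2929); octagon support 0.7071 vs apothem 1 → ∈ W
#5 (-1, -2, -1, -3): internal (-1.7071, -2.5355); octagon support 3.0000 vs apothem 1 → ∉ W
#6 (-1, -1, 1, -1): internal (-1.0000, -2.4142); octagon support 2.4142 vs apothem 1 → ∉ W
#7 (-1, -2, -3, 0): internal (0.4142, 1.5858); octagon support 1.5858 vs apothem 1 → ∉ W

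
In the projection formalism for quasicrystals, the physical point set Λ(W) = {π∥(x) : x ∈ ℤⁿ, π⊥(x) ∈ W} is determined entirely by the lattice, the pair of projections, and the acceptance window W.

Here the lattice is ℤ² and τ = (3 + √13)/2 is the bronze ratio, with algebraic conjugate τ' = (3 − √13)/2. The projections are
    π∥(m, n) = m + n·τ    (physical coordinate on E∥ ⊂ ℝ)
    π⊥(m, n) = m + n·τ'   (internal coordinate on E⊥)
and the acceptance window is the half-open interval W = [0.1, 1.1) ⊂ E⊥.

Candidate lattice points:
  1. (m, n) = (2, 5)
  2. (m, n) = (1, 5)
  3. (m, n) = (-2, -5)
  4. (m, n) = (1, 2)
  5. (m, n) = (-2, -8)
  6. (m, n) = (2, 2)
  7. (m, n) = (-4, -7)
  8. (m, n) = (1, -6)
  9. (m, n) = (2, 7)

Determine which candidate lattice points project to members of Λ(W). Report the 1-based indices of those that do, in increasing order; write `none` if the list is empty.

1, 4, 5

τ' = (3−√13)/2 ≈ -0.302776.
candidate 1: (m,n)=(2,5) → π∥ = 2+5·τ ≈ 18.513878, π⊥ = 2+5·τ' ≈ 0.486122 ∈ [0.1, 1.1) ⇒ IN Λ
candidate 2: (m,n)=(1,5) → π∥ = 1+5·τ ≈ 17.513878, π⊥ = 1+5·τ' ≈ -0.513878 ∉ [0.1, 1.1) ⇒ out
candidate 3: (m,n)=(-2,-5) → π∥ = -2-5·τ ≈ -18.513878, π⊥ = -2-5·τ' ≈ -0.486122 ∉ [0.1, 1.1) ⇒ out
candidate 4: (m,n)=(1,2) → π∥ = 1+2·τ ≈ 7.605551, π⊥ = 1+2·τ' ≈ 0.394449 ∈ [0.1, 1.1) ⇒ IN Λ
candidate 5: (m,n)=(-2,-8) → π∥ = -2-8·τ ≈ -28.422205, π⊥ = -2-8·τ' ≈ 0.422205 ∈ [0.1, 1.1) ⇒ IN Λ
candidate 6: (m,n)=(2,2) → π∥ = 2+2·τ ≈ 8.605551, π⊥ = 2+2·τ' ≈ 1.394449 ∉ [0.1, 1.1) ⇒ out
candidate 7: (m,n)=(-4,-7) → π∥ = -4-7·τ ≈ -27.119429, π⊥ = -4-7·τ' ≈ -1.880571 ∉ [0.1, 1.1) ⇒ out
candidate 8: (m,n)=(1,-6) → π∥ = 1-6·τ ≈ -18.816654, π⊥ = 1-6·τ' ≈ 2.816654 ∉ [0.1, 1.1) ⇒ out
candidate 9: (m,n)=(2,7) → π∥ = 2+7·τ ≈ 25.119429, π⊥ = 2+7·τ' ≈ -0.119429 ∉ [0.1, 1.1) ⇒ out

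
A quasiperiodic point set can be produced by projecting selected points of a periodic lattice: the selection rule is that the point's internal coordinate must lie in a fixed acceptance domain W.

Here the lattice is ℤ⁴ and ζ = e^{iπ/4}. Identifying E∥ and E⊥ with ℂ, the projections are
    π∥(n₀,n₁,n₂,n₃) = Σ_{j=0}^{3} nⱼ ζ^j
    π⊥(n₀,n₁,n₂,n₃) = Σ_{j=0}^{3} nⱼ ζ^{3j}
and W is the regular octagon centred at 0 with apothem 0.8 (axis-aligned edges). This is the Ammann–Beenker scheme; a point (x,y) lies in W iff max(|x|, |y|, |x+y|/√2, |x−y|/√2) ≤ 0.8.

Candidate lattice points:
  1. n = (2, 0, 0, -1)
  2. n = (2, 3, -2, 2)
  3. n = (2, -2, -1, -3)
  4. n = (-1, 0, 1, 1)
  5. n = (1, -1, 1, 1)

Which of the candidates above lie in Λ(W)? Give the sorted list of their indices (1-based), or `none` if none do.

4

With ζ = e^{iπ/4} the internal vectors are ζ^0,ζ^3,ζ^6,ζ^9.
candidate 1: n = (2, 0, 0, -1) → π⊥ ≈ (+1.29289, -0.70711); max(|x|,|y|,|x±y|/√2) = 1.41421 > 0.8 ⇒ ∉ W
candidate 2: n = (2, 3, -2, 2) → π⊥ ≈ (+1.29289, +5.53553); max(|x|,|y|,|x±y|/√2) = 5.53553 > 0.8 ⇒ ∉ W
candidate 3: n = (2, -2, -1, -3) → π⊥ ≈ (+1.29289, -2.53553); max(|x|,|y|,|x±y|/√2) = 2.70711 > 0.8 ⇒ ∉ W
candidate 4: n = (-1, 0, 1, 1) → π⊥ ≈ (-0.29289, -0.29289); max(|x|,|y|,|x±y|/√2) = 0.41421 ≤ 0.8 ⇒ ∈ W
candidate 5: n = (1, -1, 1, 1) → π⊥ ≈ (+2.41421, -1.00000); max(|x|,|y|,|x±y|/√2) = 2.41421 > 0.8 ⇒ ∉ W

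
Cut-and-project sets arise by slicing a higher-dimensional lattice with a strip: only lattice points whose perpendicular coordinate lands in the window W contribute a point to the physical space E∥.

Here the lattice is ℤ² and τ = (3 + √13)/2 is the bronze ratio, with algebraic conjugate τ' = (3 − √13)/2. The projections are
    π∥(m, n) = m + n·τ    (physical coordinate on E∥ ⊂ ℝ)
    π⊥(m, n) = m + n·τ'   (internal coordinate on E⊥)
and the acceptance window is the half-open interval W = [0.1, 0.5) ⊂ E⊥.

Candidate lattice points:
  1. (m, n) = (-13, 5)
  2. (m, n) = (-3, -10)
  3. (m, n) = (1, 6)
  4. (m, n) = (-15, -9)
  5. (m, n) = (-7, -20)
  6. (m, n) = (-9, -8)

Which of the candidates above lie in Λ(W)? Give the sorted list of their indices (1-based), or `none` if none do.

none

Compute τ' = (3−√13)/2 = -0.3028, so π⊥(m,n) = m -0.3028·n.
candidate 1: (m,n)=(-13,5) → π∥ = -13+5·τ ≈ 3.5139, π⊥ = -13+5·τ' ≈ -14.5139 ∉ [0.1, 0.5) ⇒ out
candidate 2: (m,n)=(-3,-10) → π∥ = -3-10·τ ≈ -36.0278, π⊥ = -3-10·τ' ≈ 0.0278 ∉ [0.1, 0.5) ⇒ out
candidate 3: (m,n)=(1,6) → π∥ = 1+6·τ ≈ 20.8167, π⊥ = 1+6·τ' ≈ -0.8167 ∉ [0.1, 0.5) ⇒ out
candidate 4: (m,n)=(-15,-9) → π∥ = -15-9·τ ≈ -44.7250, π⊥ = -15-9·τ' ≈ -12.2750 ∉ [0.1, 0.5) ⇒ out
candidate 5: (m,n)=(-7,-20) → π∥ = -7-20·τ ≈ -73.0555, π⊥ = -7-20·τ' ≈ -0.9445 ∉ [0.1, 0.5) ⇒ out
candidate 6: (m,n)=(-9,-8) → π∥ = -9-8·τ ≈ -35.4222, π⊥ = -9-8·τ' ≈ -6.5778 ∉ [0.1, 0.5) ⇒ out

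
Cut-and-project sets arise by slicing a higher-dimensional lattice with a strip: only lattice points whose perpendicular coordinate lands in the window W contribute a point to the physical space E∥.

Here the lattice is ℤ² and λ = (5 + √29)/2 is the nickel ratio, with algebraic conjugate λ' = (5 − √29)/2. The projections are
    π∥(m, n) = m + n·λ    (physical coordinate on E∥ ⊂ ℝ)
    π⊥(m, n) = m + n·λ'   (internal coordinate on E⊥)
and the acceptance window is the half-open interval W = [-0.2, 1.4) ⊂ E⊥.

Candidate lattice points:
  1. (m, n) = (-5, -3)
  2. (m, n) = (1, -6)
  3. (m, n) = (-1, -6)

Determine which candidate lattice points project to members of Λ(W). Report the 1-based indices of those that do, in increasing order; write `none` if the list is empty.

3

λ' = (5−√29)/2 ≈ -0.192582.
#1 (-5,-3): internal coord -5 + (-3)·λ' = -4.422253; -4.422253 ∉ [-0.2, 1.4) → out
#2 (1,-6): internal coord 1 + (-6)·λ' = +2.155494; +2.155494 ∉ [-0.2, 1.4) → out
#3 (-1,-6): internal coord -1 + (-6)·λ' = +0.155494; +0.155494 ∈ [-0.2, 1.4) → IN Λ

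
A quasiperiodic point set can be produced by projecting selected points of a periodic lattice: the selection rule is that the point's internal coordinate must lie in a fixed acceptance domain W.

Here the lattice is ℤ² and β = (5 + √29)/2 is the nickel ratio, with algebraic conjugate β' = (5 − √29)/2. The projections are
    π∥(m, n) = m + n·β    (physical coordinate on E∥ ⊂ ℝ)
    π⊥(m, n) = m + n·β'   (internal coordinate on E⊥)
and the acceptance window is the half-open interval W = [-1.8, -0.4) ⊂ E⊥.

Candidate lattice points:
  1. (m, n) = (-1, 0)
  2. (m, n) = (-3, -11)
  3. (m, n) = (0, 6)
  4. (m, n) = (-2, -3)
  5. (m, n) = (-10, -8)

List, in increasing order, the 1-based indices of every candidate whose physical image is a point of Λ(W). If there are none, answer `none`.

1, 2, 3, 4

Numerically β ≈ 5.19258 and β' = −1/β ≈ -0.19258.
[1] lift (-1,0): star map gives -1.00000; window check -1.8 ≤ -1.00000 < -0.4 is true → IN Λ
[2] lift (-3,-11): star map gives -0.88159; window check -1.8 ≤ -0.88159 < -0.4 is true → IN Λ
[3] lift (0,6): star map gives -1.15549; window check -1.8 ≤ -1.15549 < -0.4 is true → IN Λ
[4] lift (-2,-3): star map gives -1.42225; window check -1.8 ≤ -1.42225 < -0.4 is true → IN Λ
[5] lift (-10,-8): star map gives -8.45934; window check -1.8 ≤ -8.45934 < -0.4 is false → out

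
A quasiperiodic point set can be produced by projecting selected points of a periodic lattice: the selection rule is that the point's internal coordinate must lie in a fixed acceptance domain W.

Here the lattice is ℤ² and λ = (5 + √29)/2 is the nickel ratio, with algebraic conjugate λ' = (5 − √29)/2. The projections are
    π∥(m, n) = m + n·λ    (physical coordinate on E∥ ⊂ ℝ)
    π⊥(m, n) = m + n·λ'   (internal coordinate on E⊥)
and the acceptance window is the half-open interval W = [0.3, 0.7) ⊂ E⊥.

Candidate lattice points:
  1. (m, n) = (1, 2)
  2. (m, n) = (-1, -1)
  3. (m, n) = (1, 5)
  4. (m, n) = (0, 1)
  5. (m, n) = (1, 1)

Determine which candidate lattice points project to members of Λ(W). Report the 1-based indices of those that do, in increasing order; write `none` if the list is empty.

1

Numerically λ ≈ 5.19258 and λ' = −1/λ ≈ -0.19258.
[1] lift (1,2): star map gives 0.61484; window check 0.3 ≤ 0.61484 < 0.7 is true → IN Λ
[2] lift (-1,-1): star map gives -0.80742; window check 0.3 ≤ -0.80742 < 0.7 is false → out
[3] lift (1,5): star map gives 0.03709; window check 0.3 ≤ 0.03709 < 0.7 is false → out
[4] lift (0,1): star map gives -0.19258; window check 0.3 ≤ -0.19258 < 0.7 is false → out
[5] lift (1,1): star map gives 0.80742; window check 0.3 ≤ 0.80742 < 0.7 is false → out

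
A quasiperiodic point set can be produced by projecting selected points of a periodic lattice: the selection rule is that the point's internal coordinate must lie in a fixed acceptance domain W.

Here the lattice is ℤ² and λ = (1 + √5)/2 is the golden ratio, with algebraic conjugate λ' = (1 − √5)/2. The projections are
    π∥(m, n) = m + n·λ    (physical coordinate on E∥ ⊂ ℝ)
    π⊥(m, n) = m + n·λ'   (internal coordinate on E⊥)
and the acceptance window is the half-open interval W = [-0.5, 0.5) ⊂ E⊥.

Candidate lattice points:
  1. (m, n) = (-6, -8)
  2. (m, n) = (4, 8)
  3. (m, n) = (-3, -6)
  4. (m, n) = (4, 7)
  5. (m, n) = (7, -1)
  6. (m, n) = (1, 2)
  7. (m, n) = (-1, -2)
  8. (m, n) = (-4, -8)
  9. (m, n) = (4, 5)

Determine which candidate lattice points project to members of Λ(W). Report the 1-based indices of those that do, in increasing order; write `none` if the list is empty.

λ' = (1−√5)/2 ≈ -0.618034.
[1] lift (-6,-8): star map gives -1.055728; window check -0.5 ≤ -1.055728 < 0.5 is false → out
[2] lift (4,8): star map gives -0.944272; window check -0.5 ≤ -0.944272 < 0.5 is false → out
[3] lift (-3,-6): star map gives 0.708204; window check -0.5 ≤ 0.708204 < 0.5 is false → out
[4] lift (4,7): star map gives -0.326238; window check -0.5 ≤ -0.326238 < 0.5 is true → IN Λ
[5] lift (7,-1): star map gives 7.618034; window check -0.5 ≤ 7.618034 < 0.5 is false → out
[6] lift (1,2): star map gives -0.236068; window check -0.5 ≤ -0.236068 < 0.5 is true → IN Λ
[7] lift (-1,-2): star map gives 0.236068; window check -0.5 ≤ 0.236068 < 0.5 is true → IN Λ
[8] lift (-4,-8): star map gives 0.944272; window check -0.5 ≤ 0.944272 < 0.5 is false → out
[9] lift (4,5): star map gives 0.909830; window check -0.5 ≤ 0.909830 < 0.5 is false → out

4, 6, 7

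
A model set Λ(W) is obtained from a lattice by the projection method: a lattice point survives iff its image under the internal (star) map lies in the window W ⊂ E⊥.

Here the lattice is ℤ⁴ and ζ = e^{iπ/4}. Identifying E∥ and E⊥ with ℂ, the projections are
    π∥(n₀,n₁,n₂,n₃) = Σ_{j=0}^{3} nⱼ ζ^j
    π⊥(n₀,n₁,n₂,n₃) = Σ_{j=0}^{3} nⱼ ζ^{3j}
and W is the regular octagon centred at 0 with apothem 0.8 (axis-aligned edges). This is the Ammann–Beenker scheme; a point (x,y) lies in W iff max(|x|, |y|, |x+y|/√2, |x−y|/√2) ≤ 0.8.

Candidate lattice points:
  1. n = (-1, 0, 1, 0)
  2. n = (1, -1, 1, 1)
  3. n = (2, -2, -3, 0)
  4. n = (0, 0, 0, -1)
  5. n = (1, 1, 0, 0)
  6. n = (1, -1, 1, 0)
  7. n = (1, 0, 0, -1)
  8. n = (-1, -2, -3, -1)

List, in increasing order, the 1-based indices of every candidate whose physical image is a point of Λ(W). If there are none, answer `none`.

Internal map: ζ^{3j} for j=0..3 gives (1,0), (−√2/2,√2/2), (0,−1), (√2/2,√2/2).
candidate 1: n = (-1, 0, 1, 0) → π⊥ ≈ (-1.0000, -1.0000); max(|x|,|y|,|x±y|/√2) = 1.4142 > 0.8 ⇒ ∉ W
candidate 2: n = (1, -1, 1, 1) → π⊥ ≈ (+2.4142, -1.0000); max(|x|,|y|,|x±y|/√2) = 2.4142 > 0.8 ⇒ ∉ W
candidate 3: n = (2, -2, -3, 0) → π⊥ ≈ (+3.4142, +1.5858); max(|x|,|y|,|x±y|/√2) = 3.5355 > 0.8 ⇒ ∉ W
candidate 4: n = (0, 0, 0, -1) → π⊥ ≈ (-0.7071, -0.7071); max(|x|,|y|,|x±y|/√2) = 1.0000 > 0.8 ⇒ ∉ W
candidate 5: n = (1, 1, 0, 0) → π⊥ ≈ (+0.2929, +0.7071); max(|x|,|y|,|x±y|/√2) = 0.7071 ≤ 0.8 ⇒ ∈ W
candidate 6: n = (1, -1, 1, 0) → π⊥ ≈ (+1.7071, -1.7071); max(|x|,|y|,|x±y|/√2) = 2.4142 > 0.8 ⇒ ∉ W
candidate 7: n = (1, 0, 0, -1) → π⊥ ≈ (+0.2929, -0.7071); max(|x|,|y|,|x±y|/√2) = 0.7071 ≤ 0.8 ⇒ ∈ W
candidate 8: n = (-1, -2, -3, -1) → π⊥ ≈ (-0.2929, +0.8787); max(|x|,|y|,|x±y|/√2) = 0.8787 > 0.8 ⇒ ∉ W

5, 7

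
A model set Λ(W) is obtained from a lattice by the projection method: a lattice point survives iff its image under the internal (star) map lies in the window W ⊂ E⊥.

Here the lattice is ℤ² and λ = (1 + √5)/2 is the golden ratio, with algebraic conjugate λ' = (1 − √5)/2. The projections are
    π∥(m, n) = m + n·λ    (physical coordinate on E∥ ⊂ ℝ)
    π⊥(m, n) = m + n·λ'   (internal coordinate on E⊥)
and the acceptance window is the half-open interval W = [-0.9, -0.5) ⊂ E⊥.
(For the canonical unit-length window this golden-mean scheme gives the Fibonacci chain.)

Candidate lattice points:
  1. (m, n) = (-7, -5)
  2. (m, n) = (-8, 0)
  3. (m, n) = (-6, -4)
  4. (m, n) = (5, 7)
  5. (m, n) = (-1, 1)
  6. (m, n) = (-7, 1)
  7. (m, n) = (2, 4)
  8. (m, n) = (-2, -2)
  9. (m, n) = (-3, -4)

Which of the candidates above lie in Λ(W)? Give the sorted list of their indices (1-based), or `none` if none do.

8, 9

Compute λ' = (1−√5)/2 = -0.618034, so π⊥(m,n) = m -0.618034·n.
candidate 1: (m,n)=(-7,-5) → π∥ = -7-5·λ ≈ -15.090170, π⊥ = -7-5·λ' ≈ -3.909830 ∉ [-0.9, -0.5) ⇒ out
candidate 2: (m,n)=(-8,0) → π∥ = -8+0·λ ≈ -8.000000, π⊥ = -8+0·λ' ≈ -8.000000 ∉ [-0.9, -0.5) ⇒ out
candidate 3: (m,n)=(-6,-4) → π∥ = -6-4·λ ≈ -12.472136, π⊥ = -6-4·λ' ≈ -3.527864 ∉ [-0.9, -0.5) ⇒ out
candidate 4: (m,n)=(5,7) → π∥ = 5+7·λ ≈ 16.326238, π⊥ = 5+7·λ' ≈ 0.673762 ∉ [-0.9, -0.5) ⇒ out
candidate 5: (m,n)=(-1,1) → π∥ = -1+1·λ ≈ 0.618034, π⊥ = -1+1·λ' ≈ -1.618034 ∉ [-0.9, -0.5) ⇒ out
candidate 6: (m,n)=(-7,1) → π∥ = -7+1·λ ≈ -5.381966, π⊥ = -7+1·λ' ≈ -7.618034 ∉ [-0.9, -0.5) ⇒ out
candidate 7: (m,n)=(2,4) → π∥ = 2+4·λ ≈ 8.472136, π⊥ = 2+4·λ' ≈ -0.472136 ∉ [-0.9, -0.5) ⇒ out
candidate 8: (m,n)=(-2,-2) → π∥ = -2-2·λ ≈ -5.236068, π⊥ = -2-2·λ' ≈ -0.763932 ∈ [-0.9, -0.5) ⇒ IN Λ
candidate 9: (m,n)=(-3,-4) → π∥ = -3-4·λ ≈ -9.472136, π⊥ = -3-4·λ' ≈ -0.527864 ∈ [-0.9, -0.5) ⇒ IN Λ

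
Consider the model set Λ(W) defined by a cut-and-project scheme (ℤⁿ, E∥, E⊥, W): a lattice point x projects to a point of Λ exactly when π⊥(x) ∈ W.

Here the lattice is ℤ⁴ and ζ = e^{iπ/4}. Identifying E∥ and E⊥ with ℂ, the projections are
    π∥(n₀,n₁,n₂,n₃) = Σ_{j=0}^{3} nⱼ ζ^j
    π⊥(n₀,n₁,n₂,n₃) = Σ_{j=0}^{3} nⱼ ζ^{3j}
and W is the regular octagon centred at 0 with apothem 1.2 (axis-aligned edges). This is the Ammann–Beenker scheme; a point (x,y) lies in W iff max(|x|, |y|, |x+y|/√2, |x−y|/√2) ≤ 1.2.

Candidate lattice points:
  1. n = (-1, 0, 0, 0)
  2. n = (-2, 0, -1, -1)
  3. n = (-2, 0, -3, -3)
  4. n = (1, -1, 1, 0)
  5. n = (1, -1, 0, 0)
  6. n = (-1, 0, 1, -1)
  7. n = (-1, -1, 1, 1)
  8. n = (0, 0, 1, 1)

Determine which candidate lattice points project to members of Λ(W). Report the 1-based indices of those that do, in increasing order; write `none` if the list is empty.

1, 7, 8

With ζ = e^{iπ/4} the internal vectors are ζ^0,ζ^3,ζ^6,ζ^9.
#1 (-1, 0, 0, 0): internal (-1.000000, 0.000000); octagon support 1.000000 vs apothem 1.2 → ∈ W
#2 (-2, 0, -1, -1): internal (-2.707107, 0.292893); octagon support 2.707107 vs apothem 1.2 → ∉ W
#3 (-2, 0, -3, -3): internal (-4.121320, 0.878680); octagon support 4.121320 vs apothem 1.2 → ∉ W
#4 (1, -1, 1, 0): internal (1.707107, -1.707107); octagon support 2.414214 vs apothem 1.2 → ∉ W
#5 (1, -1, 0, 0): internal (1.707107, -0.707107); octagon support 1.707107 vs apothem 1.2 → ∉ W
#6 (-1, 0, 1, -1): internal (-1.707107, -1.707107); octagon support 2.414214 vs apothem 1.2 → ∉ W
#7 (-1, -1, 1, 1): internal (0.414214, -1.000000); octagon support 1.000000 vs apothem 1.2 → ∈ W
#8 (0, 0, 1, 1): internal (0.707107, -0.292893); octagon support 0.707107 vs apothem 1.2 → ∈ W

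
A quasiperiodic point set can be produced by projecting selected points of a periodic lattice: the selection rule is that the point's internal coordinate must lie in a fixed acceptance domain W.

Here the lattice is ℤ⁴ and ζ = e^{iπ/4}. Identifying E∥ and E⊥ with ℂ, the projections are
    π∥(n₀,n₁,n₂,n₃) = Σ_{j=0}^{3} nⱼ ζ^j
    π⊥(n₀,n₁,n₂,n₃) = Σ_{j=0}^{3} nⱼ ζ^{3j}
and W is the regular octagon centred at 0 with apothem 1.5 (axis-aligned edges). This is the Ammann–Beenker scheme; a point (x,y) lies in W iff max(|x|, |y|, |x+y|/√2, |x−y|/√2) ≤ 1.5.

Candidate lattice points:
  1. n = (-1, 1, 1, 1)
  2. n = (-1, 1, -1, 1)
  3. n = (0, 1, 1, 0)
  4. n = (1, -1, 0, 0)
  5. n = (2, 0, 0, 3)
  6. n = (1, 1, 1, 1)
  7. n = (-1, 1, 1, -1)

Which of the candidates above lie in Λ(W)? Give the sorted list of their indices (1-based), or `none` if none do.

Internal map: ζ^{3j} for j=0..3 gives (1,0), (−√2/2,√2/2), (0,−1), (√2/2,√2/2).
candidate 1: n = (-1, 1, 1, 1) → π⊥ ≈ (-1.0000, +0.4142); max(|x|,|y|,|x±y|/√2) = 1.0000 ≤ 1.5 ⇒ ∈ W
candidate 2: n = (-1, 1, -1, 1) → π⊥ ≈ (-1.0000, +2.4142); max(|x|,|y|,|x±y|/√2) = 2.4142 > 1.5 ⇒ ∉ W
candidate 3: n = (0, 1, 1, 0) → π⊥ ≈ (-0.7071, -0.2929); max(|x|,|y|,|x±y|/√2) = 0.7071 ≤ 1.5 ⇒ ∈ W
candidate 4: n = (1, -1, 0, 0) → π⊥ ≈ (+1.7071, -0.7071); max(|x|,|y|,|x±y|/√2) = 1.7071 > 1.5 ⇒ ∉ W
candidate 5: n = (2, 0, 0, 3) → π⊥ ≈ (+4.1213, +2.1213); max(|x|,|y|,|x±y|/√2) = 4.4142 > 1.5 ⇒ ∉ W
candidate 6: n = (1, 1, 1, 1) → π⊥ ≈ (+1.0000, +0.4142); max(|x|,|y|,|x±y|/√2) = 1.0000 ≤ 1.5 ⇒ ∈ W
candidate 7: n = (-1, 1, 1, -1) → π⊥ ≈ (-2.4142, -1.0000); max(|x|,|y|,|x±y|/√2) = 2.4142 > 1.5 ⇒ ∉ W

1, 3, 6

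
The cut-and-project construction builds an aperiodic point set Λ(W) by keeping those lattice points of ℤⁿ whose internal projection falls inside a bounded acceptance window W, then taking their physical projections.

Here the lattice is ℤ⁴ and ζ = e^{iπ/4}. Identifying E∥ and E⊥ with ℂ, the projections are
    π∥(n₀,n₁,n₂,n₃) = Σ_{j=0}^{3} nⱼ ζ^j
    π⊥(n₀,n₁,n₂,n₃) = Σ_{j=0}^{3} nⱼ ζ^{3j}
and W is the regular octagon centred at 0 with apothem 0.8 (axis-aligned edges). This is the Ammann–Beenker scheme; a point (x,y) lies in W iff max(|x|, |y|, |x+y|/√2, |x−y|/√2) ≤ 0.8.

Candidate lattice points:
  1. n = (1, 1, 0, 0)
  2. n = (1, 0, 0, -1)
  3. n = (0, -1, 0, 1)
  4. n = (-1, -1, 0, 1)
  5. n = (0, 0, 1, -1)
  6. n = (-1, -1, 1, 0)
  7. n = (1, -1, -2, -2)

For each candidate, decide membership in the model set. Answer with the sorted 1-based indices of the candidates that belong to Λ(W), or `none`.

1, 2, 4, 7

Internal map: ζ^{3j} for j=0..3 gives (1,0), (−√2/2,√2/2), (0,−1), (√2/2,√2/2).
#1 (1, 1, 0, 0): internal (0.29289, 0.70711); octagon support 0.70711 vs apothem 0.8 → ∈ W
#2 (1, 0, 0, -1): internal (0.29289, -0.70711); octagon support 0.70711 vs apothem 0.8 → ∈ W
#3 (0, -1, 0, 1): internal (1.41421, 0.00000); octagon support 1.41421 vs apothem 0.8 → ∉ W
#4 (-1, -1, 0, 1): internal (0.41421, 0.00000); octagon support 0.41421 vs apothem 0.8 → ∈ W
#5 (0, 0, 1, -1): internal (-0.70711, -1.70711); octagon support 1.70711 vs apothem 0.8 → ∉ W
#6 (-1, -1, 1, 0): internal (-0.29289, -1.70711); octagon support 1.70711 vs apothem 0.8 → ∉ W
#7 (1, -1, -2, -2): internal (0.29289, -0.12132); octagon support 0.29289 vs apothem 0.8 → ∈ W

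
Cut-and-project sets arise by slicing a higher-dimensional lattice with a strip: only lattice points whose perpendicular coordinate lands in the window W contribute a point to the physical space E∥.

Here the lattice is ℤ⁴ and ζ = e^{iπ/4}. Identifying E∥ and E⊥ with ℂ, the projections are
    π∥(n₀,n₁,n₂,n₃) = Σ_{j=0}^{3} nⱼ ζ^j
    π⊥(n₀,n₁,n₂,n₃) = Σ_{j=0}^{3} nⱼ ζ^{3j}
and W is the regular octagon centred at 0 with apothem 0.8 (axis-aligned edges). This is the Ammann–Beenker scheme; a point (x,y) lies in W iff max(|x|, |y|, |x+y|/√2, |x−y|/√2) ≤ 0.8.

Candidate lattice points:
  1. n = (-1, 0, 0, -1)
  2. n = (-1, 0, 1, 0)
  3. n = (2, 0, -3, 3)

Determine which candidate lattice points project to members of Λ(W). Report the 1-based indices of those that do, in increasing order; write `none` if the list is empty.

none

π⊥(n) = n₀ + n₁ζ³ + n₂ζ⁶ + n₃ζ⁹ where ζ = e^{iπ/4}.
#1 (-1, 0, 0, -1): internal (-1.70711, -0.70711); octagon support 1.70711 vs apothem 0.8 → ∉ W
#2 (-1, 0, 1, 0): internal (-1.00000, -1.00000); octagon support 1.41421 vs apothem 0.8 → ∉ W
#3 (2, 0, -3, 3): internal (4.12132, 5.12132); octagon support 6.53553 vs apothem 0.8 → ∉ W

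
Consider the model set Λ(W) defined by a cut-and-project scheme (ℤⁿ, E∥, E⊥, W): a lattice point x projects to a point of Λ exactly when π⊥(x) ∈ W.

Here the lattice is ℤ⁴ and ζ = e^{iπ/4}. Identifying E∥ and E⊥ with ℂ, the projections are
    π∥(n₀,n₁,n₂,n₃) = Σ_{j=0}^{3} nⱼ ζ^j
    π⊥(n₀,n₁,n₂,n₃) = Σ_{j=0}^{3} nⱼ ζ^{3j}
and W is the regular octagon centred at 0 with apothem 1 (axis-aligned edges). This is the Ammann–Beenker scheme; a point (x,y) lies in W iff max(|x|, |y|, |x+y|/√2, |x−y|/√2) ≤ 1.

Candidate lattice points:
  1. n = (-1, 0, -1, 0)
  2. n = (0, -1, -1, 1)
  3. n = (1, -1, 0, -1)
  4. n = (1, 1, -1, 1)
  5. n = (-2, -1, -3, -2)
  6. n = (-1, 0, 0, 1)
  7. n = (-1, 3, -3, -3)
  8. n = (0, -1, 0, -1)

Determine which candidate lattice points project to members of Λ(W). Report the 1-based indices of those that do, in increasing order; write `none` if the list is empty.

6

With ζ = e^{iπ/4} the internal vectors are ζ^0,ζ^3,ζ^6,ζ^9.
candidate 1: n = (-1, 0, -1, 0) → π⊥ ≈ (-1.00000, +1.00000); max(|x|,|y|,|x±y|/√2) = 1.41421 > 1 ⇒ ∉ W
candidate 2: n = (0, -1, -1, 1) → π⊥ ≈ (+1.41421, +1.00000); max(|x|,|y|,|x±y|/√2) = 1.70711 > 1 ⇒ ∉ W
candidate 3: n = (1, -1, 0, -1) → π⊥ ≈ (+1.00000, -1.41421); max(|x|,|y|,|x±y|/√2) = 1.70711 > 1 ⇒ ∉ W
candidate 4: n = (1, 1, -1, 1) → π⊥ ≈ (+1.00000, +2.41421); max(|x|,|y|,|x±y|/√2) = 2.41421 > 1 ⇒ ∉ W
candidate 5: n = (-2, -1, -3, -2) → π⊥ ≈ (-2.70711, +0.87868); max(|x|,|y|,|x±y|/√2) = 2.70711 > 1 ⇒ ∉ W
candidate 6: n = (-1, 0, 0, 1) → π⊥ ≈ (-0.29289, +0.70711); max(|x|,|y|,|x±y|/√2) = 0.70711 ≤ 1 ⇒ ∈ W
candidate 7: n = (-1, 3, -3, -3) → π⊥ ≈ (-5.24264, +3.00000); max(|x|,|y|,|x±y|/√2) = 5.82843 > 1 ⇒ ∉ W
candidate 8: n = (0, -1, 0, -1) → π⊥ ≈ (+0.00000, -1.41421); max(|x|,|y|,|x±y|/√2) = 1.41421 > 1 ⇒ ∉ W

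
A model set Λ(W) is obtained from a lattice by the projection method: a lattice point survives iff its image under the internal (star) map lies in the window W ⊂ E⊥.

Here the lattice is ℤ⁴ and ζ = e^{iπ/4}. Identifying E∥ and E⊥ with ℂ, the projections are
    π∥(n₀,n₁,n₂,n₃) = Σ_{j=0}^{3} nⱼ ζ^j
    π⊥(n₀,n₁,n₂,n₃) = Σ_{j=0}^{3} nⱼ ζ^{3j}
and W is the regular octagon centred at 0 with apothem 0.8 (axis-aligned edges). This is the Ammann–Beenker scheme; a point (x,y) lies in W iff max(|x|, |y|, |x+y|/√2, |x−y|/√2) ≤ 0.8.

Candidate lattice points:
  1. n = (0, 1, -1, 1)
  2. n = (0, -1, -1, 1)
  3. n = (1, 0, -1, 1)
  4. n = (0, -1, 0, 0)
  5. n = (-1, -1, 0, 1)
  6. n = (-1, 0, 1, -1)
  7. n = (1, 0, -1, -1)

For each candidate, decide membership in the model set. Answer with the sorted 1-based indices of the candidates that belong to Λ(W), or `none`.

With ζ = e^{iπ/4} the internal vectors are ζ^0,ζ^3,ζ^6,ζ^9.
#1 (0, 1, -1, 1): internal (0.00000, 2.41421); octagon support 2.41421 vs apothem 0.8 → ∉ W
#2 (0, -1, -1, 1): internal (1.41421, 1.00000); octagon support 1.70711 vs apothem 0.8 → ∉ W
#3 (1, 0, -1, 1): internal (1.70711, 1.70711); octagon support 2.41421 vs apothem 0.8 → ∉ W
#4 (0, -1, 0, 0): internal (0.70711, -0.70711); octagon support 1.00000 vs apothem 0.8 → ∉ W
#5 (-1, -1, 0, 1): internal (0.41421, 0.00000); octagon support 0.41421 vs apothem 0.8 → ∈ W
#6 (-1, 0, 1, -1): internal (-1.70711, -1.70711); octagon support 2.41421 vs apothem 0.8 → ∉ W
#7 (1, 0, -1, -1): internal (0.29289, 0.29289); octagon support 0.41421 vs apothem 0.8 → ∈ W

5, 7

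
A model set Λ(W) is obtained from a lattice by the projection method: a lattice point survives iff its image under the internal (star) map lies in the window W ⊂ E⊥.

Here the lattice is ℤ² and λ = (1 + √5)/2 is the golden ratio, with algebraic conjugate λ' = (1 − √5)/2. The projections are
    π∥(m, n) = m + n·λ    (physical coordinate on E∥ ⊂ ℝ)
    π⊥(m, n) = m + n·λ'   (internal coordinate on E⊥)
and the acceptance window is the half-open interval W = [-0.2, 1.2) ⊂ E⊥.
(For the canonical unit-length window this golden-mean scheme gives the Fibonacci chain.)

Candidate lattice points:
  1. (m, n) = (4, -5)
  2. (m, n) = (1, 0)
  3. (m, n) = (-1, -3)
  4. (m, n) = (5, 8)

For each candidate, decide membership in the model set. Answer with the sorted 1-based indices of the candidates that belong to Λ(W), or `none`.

2, 3, 4

λ' = (1−√5)/2 ≈ -0.618034.
#1 (4,-5): internal coord 4 + (-5)·λ' = +7.090170; +7.090170 ∉ [-0.2, 1.2) → out
#2 (1,0): internal coord 1 + (0)·λ' = +1.000000; +1.000000 ∈ [-0.2, 1.2) → IN Λ
#3 (-1,-3): internal coord -1 + (-3)·λ' = +0.854102; +0.854102 ∈ [-0.2, 1.2) → IN Λ
#4 (5,8): internal coord 5 + (8)·λ' = +0.055728; +0.055728 ∈ [-0.2, 1.2) → IN Λ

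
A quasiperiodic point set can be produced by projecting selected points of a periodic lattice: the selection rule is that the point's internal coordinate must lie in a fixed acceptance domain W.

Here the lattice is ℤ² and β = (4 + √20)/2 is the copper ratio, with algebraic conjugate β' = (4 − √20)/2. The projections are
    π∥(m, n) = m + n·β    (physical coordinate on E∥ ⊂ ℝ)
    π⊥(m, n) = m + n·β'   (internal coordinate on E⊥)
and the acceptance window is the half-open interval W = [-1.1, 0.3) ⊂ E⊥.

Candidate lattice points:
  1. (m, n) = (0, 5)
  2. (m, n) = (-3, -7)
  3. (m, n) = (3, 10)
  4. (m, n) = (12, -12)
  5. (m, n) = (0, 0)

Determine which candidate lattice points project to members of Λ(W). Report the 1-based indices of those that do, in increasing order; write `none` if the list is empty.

5

Numerically β ≈ 4.2361 and β' = −1/β ≈ -0.2361.
[1] lift (0,5): star map gives -1.1803; window check -1.1 ≤ -1.1803 < 0.3 is false → out
[2] lift (-3,-7): star map gives -1.3475; window check -1.1 ≤ -1.3475 < 0.3 is false → out
[3] lift (3,10): star map gives 0.6393; window check -1.1 ≤ 0.6393 < 0.3 is false → out
[4] lift (12,-12): star map gives 14.8328; window check -1.1 ≤ 14.8328 < 0.3 is false → out
[5] lift (0,0): star map gives 0.0000; window check -1.1 ≤ 0.0000 < 0.3 is true → IN Λ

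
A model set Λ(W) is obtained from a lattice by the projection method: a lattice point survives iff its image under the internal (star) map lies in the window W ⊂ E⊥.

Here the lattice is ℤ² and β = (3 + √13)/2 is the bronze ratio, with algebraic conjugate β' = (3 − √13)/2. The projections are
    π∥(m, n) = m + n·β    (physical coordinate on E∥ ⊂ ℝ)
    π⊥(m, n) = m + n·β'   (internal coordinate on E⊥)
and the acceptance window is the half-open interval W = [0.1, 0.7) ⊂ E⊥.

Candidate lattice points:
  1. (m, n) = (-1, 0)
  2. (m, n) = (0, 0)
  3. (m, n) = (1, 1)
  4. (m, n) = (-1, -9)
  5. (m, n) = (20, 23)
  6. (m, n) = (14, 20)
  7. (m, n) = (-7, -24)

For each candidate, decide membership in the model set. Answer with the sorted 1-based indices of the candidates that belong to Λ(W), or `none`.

Numerically β ≈ 3.302776 and β' = −1/β ≈ -0.302776.
[1] lift (-1,0): star map gives -1.000000; window check 0.1 ≤ -1.000000 < 0.7 is false → out
[2] lift (0,0): star map gives 0.000000; window check 0.1 ≤ 0.000000 < 0.7 is false → out
[3] lift (1,1): star map gives 0.697224; window check 0.1 ≤ 0.697224 < 0.7 is true → IN Λ
[4] lift (-1,-9): star map gives 1.724981; window check 0.1 ≤ 1.724981 < 0.7 is false → out
[5] lift (20,23): star map gives 13.036160; window check 0.1 ≤ 13.036160 < 0.7 is false → out
[6] lift (14,20): star map gives 7.944487; window check 0.1 ≤ 7.944487 < 0.7 is false → out
[7] lift (-7,-24): star map gives 0.266615; window check 0.1 ≤ 0.266615 < 0.7 is true → IN Λ

3, 7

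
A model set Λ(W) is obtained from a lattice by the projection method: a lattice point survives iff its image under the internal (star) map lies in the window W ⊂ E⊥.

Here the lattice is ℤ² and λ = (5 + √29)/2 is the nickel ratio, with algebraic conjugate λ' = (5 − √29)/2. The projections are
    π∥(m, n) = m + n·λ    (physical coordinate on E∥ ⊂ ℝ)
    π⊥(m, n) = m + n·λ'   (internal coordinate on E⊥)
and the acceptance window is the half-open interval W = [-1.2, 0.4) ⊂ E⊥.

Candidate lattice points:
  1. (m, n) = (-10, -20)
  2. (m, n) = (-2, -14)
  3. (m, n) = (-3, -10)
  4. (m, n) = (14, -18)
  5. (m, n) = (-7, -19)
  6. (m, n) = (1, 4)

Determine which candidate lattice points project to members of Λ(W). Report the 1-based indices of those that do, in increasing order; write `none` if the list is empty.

λ' = (5−√29)/2 ≈ -0.19258.
candidate 1: (m,n)=(-10,-20) → π∥ = -10-20·λ ≈ -113.85165, π⊥ = -10-20·λ' ≈ -6.14835 ∉ [-1.2, 0.4) ⇒ out
candidate 2: (m,n)=(-2,-14) → π∥ = -2-14·λ ≈ -74.69615, π⊥ = -2-14·λ' ≈ 0.69615 ∉ [-1.2, 0.4) ⇒ out
candidate 3: (m,n)=(-3,-10) → π∥ = -3-10·λ ≈ -54.92582, π⊥ = -3-10·λ' ≈ -1.07418 ∈ [-1.2, 0.4) ⇒ IN Λ
candidate 4: (m,n)=(14,-18) → π∥ = 14-18·λ ≈ -79.46648, π⊥ = 14-18·λ' ≈ 17.46648 ∉ [-1.2, 0.4) ⇒ out
candidate 5: (m,n)=(-7,-19) → π∥ = -7-19·λ ≈ -105.65907, π⊥ = -7-19·λ' ≈ -3.34093 ∉ [-1.2, 0.4) ⇒ out
candidate 6: (m,n)=(1,4) → π∥ = 1+4·λ ≈ 21.77033, π⊥ = 1+4·λ' ≈ 0.22967 ∈ [-1.2, 0.4) ⇒ IN Λ

3, 6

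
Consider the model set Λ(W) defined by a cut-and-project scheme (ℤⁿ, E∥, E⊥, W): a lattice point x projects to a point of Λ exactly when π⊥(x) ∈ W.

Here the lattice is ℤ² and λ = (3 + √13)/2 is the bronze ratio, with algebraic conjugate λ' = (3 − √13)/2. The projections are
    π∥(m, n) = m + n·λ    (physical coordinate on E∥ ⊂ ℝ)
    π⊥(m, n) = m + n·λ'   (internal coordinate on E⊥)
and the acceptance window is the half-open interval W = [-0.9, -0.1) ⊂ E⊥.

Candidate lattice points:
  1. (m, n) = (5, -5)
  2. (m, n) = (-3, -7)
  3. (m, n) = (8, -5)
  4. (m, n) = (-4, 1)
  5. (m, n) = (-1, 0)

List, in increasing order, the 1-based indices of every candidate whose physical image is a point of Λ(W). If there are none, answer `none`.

2

Compute λ' = (3−√13)/2 = -0.3028, so π⊥(m,n) = m -0.3028·n.
[1] lift (5,-5): star map gives 6.5139; window check -0.9 ≤ 6.5139 < -0.1 is false → out
[2] lift (-3,-7): star map gives -0.8806; window check -0.9 ≤ -0.8806 < -0.1 is true → IN Λ
[3] lift (8,-5): star map gives 9.5139; window check -0.9 ≤ 9.5139 < -0.1 is false → out
[4] lift (-4,1): star map gives -4.3028; window check -0.9 ≤ -4.3028 < -0.1 is false → out
[5] lift (-1,0): star map gives -1.0000; window check -0.9 ≤ -1.0000 < -0.1 is false → out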